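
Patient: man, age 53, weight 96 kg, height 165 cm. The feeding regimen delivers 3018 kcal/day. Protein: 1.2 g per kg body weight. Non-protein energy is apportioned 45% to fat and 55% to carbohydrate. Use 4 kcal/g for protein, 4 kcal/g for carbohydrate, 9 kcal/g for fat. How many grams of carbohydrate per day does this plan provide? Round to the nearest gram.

Protein = 1.2 × 96 = 115.2 g → 115.2 × 4 = 460.8 kcal.
Non-protein calories = 3018 − 460.8 = 2557.2 kcal.
Fat: 45% × 2557.2 = 1150.74 kcal; carbohydrate: 1406.46 kcal.
Carbohydrate: 1406.46 kcal ÷ 4 kcal/g = 351.615 g.

352 g/day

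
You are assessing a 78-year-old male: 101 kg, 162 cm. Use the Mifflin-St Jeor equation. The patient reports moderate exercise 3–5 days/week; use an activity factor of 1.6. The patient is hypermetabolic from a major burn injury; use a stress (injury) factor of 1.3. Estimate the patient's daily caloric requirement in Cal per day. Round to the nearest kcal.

Mifflin-St Jeor (male): BMR = 10(101) + 6.25(162) − 5(78) + 5 = 1010 + 1012.5 − 390 + 5 = 1637.5 kcal/day.
TEE = BMR × activity factor = 1637.5 × 1.6 = 2620 kcal/day.
Apply stress factor: 2620 × 1.3 = 3406 kcal/day.

3406 Cal per day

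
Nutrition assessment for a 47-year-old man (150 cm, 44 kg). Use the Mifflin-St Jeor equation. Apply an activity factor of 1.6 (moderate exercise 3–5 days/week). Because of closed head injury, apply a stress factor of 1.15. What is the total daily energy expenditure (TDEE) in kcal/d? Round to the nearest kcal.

Mifflin-St Jeor (male): BMR = 10(44) + 6.25(150) − 5(47) + 5 = 440 + 937.5 − 235 + 5 = 1147.5 kcal/day.
TEE = BMR × activity factor = 1147.5 × 1.6 = 1836 kcal/day.
Apply stress factor: 1836 × 1.15 = 2111.4 kcal/day.

2111 kcal/d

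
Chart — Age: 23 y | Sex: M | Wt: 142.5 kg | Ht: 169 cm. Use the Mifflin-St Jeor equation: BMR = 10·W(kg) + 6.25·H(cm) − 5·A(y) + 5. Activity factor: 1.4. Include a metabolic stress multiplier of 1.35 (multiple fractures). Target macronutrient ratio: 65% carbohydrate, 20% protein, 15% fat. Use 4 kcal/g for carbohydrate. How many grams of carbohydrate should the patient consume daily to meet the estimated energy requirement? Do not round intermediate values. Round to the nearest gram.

Mifflin-St Jeor (male): BMR = 10(142.5) + 6.25(169) − 5(23) + 5 = 1425 + 1056.25 − 115 + 5 = 2371.25 kcal/day.
TEE = 2371.25 × 1.4 = 3319.75 kcal/day.
With stress factor 1.35: 3319.75 × 1.35 = 4481.6625 kcal/day.
Carbohydrate energy = 65% × 4481.6625 = 2913.0806 kcal.
Carbohydrate = 2913.0806 ÷ 4 kcal/g = 728.2702 g.

728 g/day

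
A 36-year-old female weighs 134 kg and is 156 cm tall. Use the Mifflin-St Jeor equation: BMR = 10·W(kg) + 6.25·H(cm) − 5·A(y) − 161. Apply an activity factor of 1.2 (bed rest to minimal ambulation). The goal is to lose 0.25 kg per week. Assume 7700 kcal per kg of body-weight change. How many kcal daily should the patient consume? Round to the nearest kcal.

2094 kcal daily

Mifflin-St Jeor (female): BMR = 10(134) + 6.25(156) − 5(36) − 161 = 1340 + 975 − 180 − 161 = 1974 kcal/day.
TEE = 1974 × 1.2 = 2368.8 kcal/day.
Required daily deficit = 0.25 × 7700 ÷ 7 = 275 kcal/day.
Target intake = 2368.8 − 275 = 2093.8 kcal/day.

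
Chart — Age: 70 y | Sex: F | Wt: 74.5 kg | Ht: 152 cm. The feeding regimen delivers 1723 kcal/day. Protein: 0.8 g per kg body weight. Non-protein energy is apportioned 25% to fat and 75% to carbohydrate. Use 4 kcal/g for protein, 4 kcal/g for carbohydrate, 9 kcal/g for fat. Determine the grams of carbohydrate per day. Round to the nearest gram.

278 g/day

Protein = 0.8 × 74.5 = 59.6 g → 59.6 × 4 = 238.4 kcal.
Non-protein calories = 1723 − 238.4 = 1484.6 kcal.
Fat: 25% × 1484.6 = 371.15 kcal; carbohydrate: 1113.45 kcal.
Carbohydrate: 1113.45 kcal ÷ 4 kcal/g = 278.3625 g.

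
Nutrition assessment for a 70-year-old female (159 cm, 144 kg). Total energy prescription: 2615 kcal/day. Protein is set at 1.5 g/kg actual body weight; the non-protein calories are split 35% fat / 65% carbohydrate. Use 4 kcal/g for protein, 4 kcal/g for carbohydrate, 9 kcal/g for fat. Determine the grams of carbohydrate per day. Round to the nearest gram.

285 g/day

Protein = 1.5 × 144 = 216 g → 216 × 4 = 864 kcal.
Non-protein calories = 2615 − 864 = 1751 kcal.
Fat: 35% × 1751 = 612.85 kcal; carbohydrate: 1138.15 kcal.
Carbohydrate: 1138.15 kcal ÷ 4 kcal/g = 284.5375 g.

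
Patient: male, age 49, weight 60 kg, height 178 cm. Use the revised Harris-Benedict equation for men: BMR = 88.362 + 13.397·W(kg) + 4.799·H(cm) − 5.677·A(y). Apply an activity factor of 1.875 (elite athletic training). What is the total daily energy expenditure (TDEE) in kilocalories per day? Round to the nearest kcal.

Harris-Benedict: BMR = 88.362 + 13.397(60) + 4.799(178) − 5.677(49) = 1468.231 kcal/day.
TEE = BMR × activity factor = 1468.231 × 1.875 = 2752.9331 kcal/day.

2753 kilocalories per day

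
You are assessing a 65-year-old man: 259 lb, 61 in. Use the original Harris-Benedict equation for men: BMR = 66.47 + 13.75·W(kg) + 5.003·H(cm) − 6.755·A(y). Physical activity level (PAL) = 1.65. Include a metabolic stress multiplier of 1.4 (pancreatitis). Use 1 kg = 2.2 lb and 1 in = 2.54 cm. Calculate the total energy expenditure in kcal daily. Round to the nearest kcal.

4669 kcal daily

Convert to metric: weight = 259 ÷ 2.2 = 117.7273 kg; height = 61 × 2.54 = 154.94 cm.
Harris-Benedict: BMR = 66.47 + 13.75(117.7273) + 5.003(154.94) − 6.755(65) = 2021.3098 kcal/day.
TEE = BMR × activity factor = 2021.3098 × 1.65 = 3335.1612 kcal/day.
Apply stress factor: 3335.1612 × 1.4 = 4669.2257 kcal/day.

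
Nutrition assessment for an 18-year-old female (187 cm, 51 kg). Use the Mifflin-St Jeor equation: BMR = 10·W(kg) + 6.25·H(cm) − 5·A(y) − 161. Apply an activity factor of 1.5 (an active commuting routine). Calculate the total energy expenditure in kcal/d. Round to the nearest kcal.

2142 kcal/d

Mifflin-St Jeor (female): BMR = 10(51) + 6.25(187) − 5(18) − 161 = 510 + 1168.75 − 90 − 161 = 1427.75 kcal/day.
TEE = BMR × activity factor = 1427.75 × 1.5 = 2141.625 kcal/day.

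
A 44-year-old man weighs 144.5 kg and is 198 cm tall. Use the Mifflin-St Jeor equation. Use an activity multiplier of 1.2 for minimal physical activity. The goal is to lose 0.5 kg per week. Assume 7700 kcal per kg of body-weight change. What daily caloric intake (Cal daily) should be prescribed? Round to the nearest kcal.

2411 Cal daily

Mifflin-St Jeor (male): BMR = 10(144.5) + 6.25(198) − 5(44) + 5 = 1445 + 1237.5 − 220 + 5 = 2467.5 kcal/day.
TEE = 2467.5 × 1.2 = 2961 kcal/day.
Required daily deficit = 0.5 × 7700 ÷ 7 = 550 kcal/day.
Target intake = 2961 − 550 = 2411 kcal/day.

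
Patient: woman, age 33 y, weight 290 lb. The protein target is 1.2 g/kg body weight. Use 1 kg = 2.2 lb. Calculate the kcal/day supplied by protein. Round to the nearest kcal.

633 kcal/day

Weight in kg = 290 ÷ 2.2 = 131.8182 kg.
Protein = 1.2 g/kg × 131.8182 kg = 158.1818 g/day.
Protein energy = 158.1818 g × 4 kcal/g = 632.7273 kcal/day.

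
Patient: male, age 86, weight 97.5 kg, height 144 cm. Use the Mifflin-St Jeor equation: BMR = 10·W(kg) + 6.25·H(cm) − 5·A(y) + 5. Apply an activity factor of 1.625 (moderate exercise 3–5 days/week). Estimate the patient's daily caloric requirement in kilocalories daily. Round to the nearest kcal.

2356 kilocalories daily

Mifflin-St Jeor (male): BMR = 10(97.5) + 6.25(144) − 5(86) + 5 = 975 + 900 − 430 + 5 = 1450 kcal/day.
TEE = BMR × activity factor = 1450 × 1.625 = 2356.25 kcal/day.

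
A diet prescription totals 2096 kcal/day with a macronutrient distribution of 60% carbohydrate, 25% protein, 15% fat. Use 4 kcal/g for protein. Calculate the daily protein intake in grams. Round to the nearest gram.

131 g/day

Protein energy = 25% × 2096 = 524 kcal.
At 4 kcal/g: 524 ÷ 4 = 131 g.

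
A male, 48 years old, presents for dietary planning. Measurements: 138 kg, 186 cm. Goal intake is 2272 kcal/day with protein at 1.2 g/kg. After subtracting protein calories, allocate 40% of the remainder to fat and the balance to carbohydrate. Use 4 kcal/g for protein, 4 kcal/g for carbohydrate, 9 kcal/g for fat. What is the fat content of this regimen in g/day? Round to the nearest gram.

72 g/day

Protein = 1.2 × 138 = 165.6 g → 165.6 × 4 = 662.4 kcal.
Non-protein calories = 2272 − 662.4 = 1609.6 kcal.
Fat: 40% × 1609.6 = 643.84 kcal; carbohydrate: 965.76 kcal.
Fat: 643.84 kcal ÷ 9 kcal/g = 71.5378 g.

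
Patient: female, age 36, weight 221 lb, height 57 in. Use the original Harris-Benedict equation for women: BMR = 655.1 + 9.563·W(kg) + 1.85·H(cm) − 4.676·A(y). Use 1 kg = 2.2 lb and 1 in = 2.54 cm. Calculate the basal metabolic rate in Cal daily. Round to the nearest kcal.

Convert to metric: weight = 221 ÷ 2.2 = 100.4545 kg; height = 57 × 2.54 = 144.78 cm.
Harris-Benedict: BMR = 655.1 + 9.563(100.4545) + 1.85(144.78) − 4.676(36) = 1715.2538 kcal/day.

1715 Cal daily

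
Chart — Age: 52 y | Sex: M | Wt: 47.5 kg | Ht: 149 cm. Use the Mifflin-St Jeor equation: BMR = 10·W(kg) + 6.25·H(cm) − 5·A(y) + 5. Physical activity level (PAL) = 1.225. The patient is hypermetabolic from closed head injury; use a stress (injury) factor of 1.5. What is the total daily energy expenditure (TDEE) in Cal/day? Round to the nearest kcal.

2115 Cal/day

Mifflin-St Jeor (male): BMR = 10(47.5) + 6.25(149) − 5(52) + 5 = 475 + 931.25 − 260 + 5 = 1151.25 kcal/day.
TEE = BMR × activity factor = 1151.25 × 1.225 = 1410.2813 kcal/day.
Apply stress factor: 1410.2813 × 1.5 = 2115.4219 kcal/day.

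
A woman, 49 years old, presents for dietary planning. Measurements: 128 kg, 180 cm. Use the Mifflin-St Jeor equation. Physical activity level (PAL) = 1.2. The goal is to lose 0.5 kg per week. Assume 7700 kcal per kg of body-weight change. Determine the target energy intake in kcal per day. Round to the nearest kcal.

Mifflin-St Jeor (female): BMR = 10(128) + 6.25(180) − 5(49) − 161 = 1280 + 1125 − 245 − 161 = 1999 kcal/day.
TEE = 1999 × 1.2 = 2398.8 kcal/day.
Required daily deficit = 0.5 × 7700 ÷ 7 = 550 kcal/day.
Target intake = 2398.8 − 550 = 1848.8 kcal/day.

1849 kcal per day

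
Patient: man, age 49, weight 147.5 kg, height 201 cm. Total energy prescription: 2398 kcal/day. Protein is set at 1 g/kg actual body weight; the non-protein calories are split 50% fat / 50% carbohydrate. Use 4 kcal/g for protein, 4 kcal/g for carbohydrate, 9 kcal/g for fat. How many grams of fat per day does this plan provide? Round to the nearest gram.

Protein = 1 × 147.5 = 147.5 g → 147.5 × 4 = 590 kcal.
Non-protein calories = 2398 − 590 = 1808 kcal.
Fat: 50% × 1808 = 904 kcal; carbohydrate: 904 kcal.
Fat: 904 kcal ÷ 9 kcal/g = 100.4444 g.

100 g/day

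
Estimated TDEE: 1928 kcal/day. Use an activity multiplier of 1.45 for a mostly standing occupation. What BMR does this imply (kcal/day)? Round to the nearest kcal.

BMR = TEE ÷ activity factor = 1928 ÷ 1.45 = 1329.6552 kcal/day.

1330 kcal/day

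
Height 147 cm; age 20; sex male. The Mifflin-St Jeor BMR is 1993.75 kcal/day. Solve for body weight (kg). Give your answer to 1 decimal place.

1993.75 = 10·W + 6.25(147) − 5(20) + 5
10·W = 1993.75 − 823.75 = 1170, so W = 117 kg.

117.0 kg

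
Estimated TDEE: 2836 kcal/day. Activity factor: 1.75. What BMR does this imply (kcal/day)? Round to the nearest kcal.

1621 kcal/day

BMR = TEE ÷ activity factor = 2836 ÷ 1.75 = 1620.5714 kcal/day.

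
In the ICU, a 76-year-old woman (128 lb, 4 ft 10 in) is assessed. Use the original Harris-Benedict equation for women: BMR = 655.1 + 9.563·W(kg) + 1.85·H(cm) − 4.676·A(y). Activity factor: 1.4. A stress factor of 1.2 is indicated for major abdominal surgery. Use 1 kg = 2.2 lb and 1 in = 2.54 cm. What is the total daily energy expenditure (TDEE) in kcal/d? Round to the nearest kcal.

1896 kcal/d

Convert to metric: weight = 128 ÷ 2.2 = 58.1818 kg; height = (4×12 + 10) × 2.54 = 58 × 2.54 = 147.32 cm.
Harris-Benedict: BMR = 655.1 + 9.563(58.1818) + 1.85(147.32) − 4.676(76) = 1128.6587 kcal/day.
TEE = BMR × activity factor = 1128.6587 × 1.4 = 1580.1222 kcal/day.
Apply stress factor: 1580.1222 × 1.2 = 1896.1467 kcal/day.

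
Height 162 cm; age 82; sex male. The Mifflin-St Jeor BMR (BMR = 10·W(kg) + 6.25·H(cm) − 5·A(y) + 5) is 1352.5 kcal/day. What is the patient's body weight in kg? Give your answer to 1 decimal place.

1352.5 = 10·W + 6.25(162) − 5(82) + 5
10·W = 1352.5 − 607.5 = 745, so W = 74.5 kg.

74.5 kg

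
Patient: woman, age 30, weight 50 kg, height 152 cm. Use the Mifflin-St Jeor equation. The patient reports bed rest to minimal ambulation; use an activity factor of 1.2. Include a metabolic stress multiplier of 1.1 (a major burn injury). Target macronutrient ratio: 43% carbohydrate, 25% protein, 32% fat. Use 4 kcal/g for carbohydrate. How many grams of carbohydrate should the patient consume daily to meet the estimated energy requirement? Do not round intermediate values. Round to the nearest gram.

Mifflin-St Jeor (female): BMR = 10(50) + 6.25(152) − 5(30) − 161 = 500 + 950 − 150 − 161 = 1139 kcal/day.
TEE = 1139 × 1.2 = 1366.8 kcal/day.
With stress factor 1.1: 1366.8 × 1.1 = 1503.48 kcal/day.
Carbohydrate energy = 43% × 1503.48 = 646.4964 kcal.
Carbohydrate = 646.4964 ÷ 4 kcal/g = 161.6241 g.

162 g/day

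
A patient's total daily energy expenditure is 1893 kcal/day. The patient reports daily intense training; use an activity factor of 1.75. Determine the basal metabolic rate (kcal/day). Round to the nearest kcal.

BMR = TEE ÷ activity factor = 1893 ÷ 1.75 = 1081.7143 kcal/day.

1082 kcal/day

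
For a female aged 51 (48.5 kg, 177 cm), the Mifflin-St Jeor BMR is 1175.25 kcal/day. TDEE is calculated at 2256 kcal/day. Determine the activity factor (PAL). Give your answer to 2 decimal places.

1.92

Activity factor = TEE ÷ BMR = 2256 ÷ 1175.25 = 1.92.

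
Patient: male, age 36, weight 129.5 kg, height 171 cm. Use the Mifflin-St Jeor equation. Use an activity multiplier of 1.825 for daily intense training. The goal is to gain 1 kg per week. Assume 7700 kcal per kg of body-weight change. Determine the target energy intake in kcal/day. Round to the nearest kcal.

Mifflin-St Jeor (male): BMR = 10(129.5) + 6.25(171) − 5(36) + 5 = 1295 + 1068.75 − 180 + 5 = 2188.75 kcal/day.
TEE = 2188.75 × 1.825 = 3994.4688 kcal/day.
Required daily surplus = 1 × 7700 ÷ 7 = 1100 kcal/day.
Target intake = 3994.4688 + 1100 = 5094.4688 kcal/day.

5094 kcal/day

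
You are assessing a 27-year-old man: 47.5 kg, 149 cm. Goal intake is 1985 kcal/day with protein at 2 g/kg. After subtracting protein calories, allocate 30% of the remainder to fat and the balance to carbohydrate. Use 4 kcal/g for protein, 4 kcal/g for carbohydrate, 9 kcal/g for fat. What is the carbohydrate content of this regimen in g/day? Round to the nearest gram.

Protein = 2 × 47.5 = 95 g → 95 × 4 = 380 kcal.
Non-protein calories = 1985 − 380 = 1605 kcal.
Fat: 30% × 1605 = 481.5 kcal; carbohydrate: 1123.5 kcal.
Carbohydrate: 1123.5 kcal ÷ 4 kcal/g = 280.875 g.

281 g/day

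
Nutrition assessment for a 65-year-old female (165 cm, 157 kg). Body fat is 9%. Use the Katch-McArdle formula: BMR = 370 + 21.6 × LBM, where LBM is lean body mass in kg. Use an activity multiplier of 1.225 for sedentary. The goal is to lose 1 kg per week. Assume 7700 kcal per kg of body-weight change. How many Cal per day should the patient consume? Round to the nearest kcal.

3134 Cal per day

LBM = 157 × (1 − 0.09) = 142.87 kg. Katch-McArdle: BMR = 370 + 21.6 × 142.87 = 3455.992 kcal/day.
TEE = 3455.992 × 1.225 = 4233.5902 kcal/day.
Required daily deficit = 1 × 7700 ÷ 7 = 1100 kcal/day.
Target intake = 4233.5902 − 1100 = 3133.5902 kcal/day.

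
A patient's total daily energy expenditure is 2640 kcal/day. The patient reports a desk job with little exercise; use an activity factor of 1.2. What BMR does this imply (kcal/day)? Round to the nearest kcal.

2200 kcal/day

BMR = TEE ÷ activity factor = 2640 ÷ 1.2 = 2200 kcal/day.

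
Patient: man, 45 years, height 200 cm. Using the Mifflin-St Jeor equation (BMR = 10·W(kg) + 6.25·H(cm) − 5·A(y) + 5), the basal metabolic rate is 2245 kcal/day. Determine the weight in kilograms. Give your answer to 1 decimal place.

2245 = 10·W + 6.25(200) − 5(45) + 5
10·W = 2245 − 1030 = 1215, so W = 121.5 kg.

121.5 kg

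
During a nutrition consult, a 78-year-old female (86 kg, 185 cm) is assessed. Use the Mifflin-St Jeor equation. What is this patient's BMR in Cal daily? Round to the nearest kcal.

1465 Cal daily

Mifflin-St Jeor (female): BMR = 10(86) + 6.25(185) − 5(78) − 161 = 860 + 1156.25 − 390 − 161 = 1465.25 kcal/day.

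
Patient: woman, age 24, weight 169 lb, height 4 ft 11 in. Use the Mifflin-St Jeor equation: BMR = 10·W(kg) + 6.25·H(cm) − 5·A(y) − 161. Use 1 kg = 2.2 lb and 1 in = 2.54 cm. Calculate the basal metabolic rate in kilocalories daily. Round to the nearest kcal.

Convert to metric: weight = 169 ÷ 2.2 = 76.8182 kg; height = (4×12 + 11) × 2.54 = 59 × 2.54 = 149.86 cm.
Mifflin-St Jeor (female): BMR = 10(76.8182) + 6.25(149.86) − 5(24) − 161 = 768.1818 + 936.625 − 120 − 161 = 1423.8068 kcal/day.

1424 kilocalories daily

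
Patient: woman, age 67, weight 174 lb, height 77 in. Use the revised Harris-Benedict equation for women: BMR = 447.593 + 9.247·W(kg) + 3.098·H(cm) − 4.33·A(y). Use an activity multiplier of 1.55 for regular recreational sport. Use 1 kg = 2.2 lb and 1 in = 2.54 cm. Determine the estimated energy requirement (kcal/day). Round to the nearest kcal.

2317 kcal/day

Convert to metric: weight = 174 ÷ 2.2 = 79.0909 kg; height = 77 × 2.54 = 195.58 cm.
Harris-Benedict: BMR = 447.593 + 9.247(79.0909) + 3.098(195.58) − 4.33(67) = 1494.7435 kcal/day.
TEE = BMR × activity factor = 1494.7435 × 1.55 = 2316.8524 kcal/day.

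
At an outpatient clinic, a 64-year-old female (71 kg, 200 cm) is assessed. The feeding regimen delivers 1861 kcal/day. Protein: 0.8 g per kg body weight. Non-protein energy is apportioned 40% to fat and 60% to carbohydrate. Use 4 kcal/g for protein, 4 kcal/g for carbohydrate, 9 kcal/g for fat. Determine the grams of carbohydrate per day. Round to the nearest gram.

Protein = 0.8 × 71 = 56.8 g → 56.8 × 4 = 227.2 kcal.
Non-protein calories = 1861 − 227.2 = 1633.8 kcal.
Fat: 40% × 1633.8 = 653.52 kcal; carbohydrate: 980.28 kcal.
Carbohydrate: 980.28 kcal ÷ 4 kcal/g = 245.07 g.

245 g/day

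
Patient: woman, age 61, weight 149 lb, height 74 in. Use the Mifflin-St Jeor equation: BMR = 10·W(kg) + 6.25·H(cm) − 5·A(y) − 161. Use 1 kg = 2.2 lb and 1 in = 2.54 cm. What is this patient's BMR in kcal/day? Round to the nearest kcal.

Convert to metric: weight = 149 ÷ 2.2 = 67.7273 kg; height = 74 × 2.54 = 187.96 cm.
Mifflin-St Jeor (female): BMR = 10(67.7273) + 6.25(187.96) − 5(61) − 161 = 677.2727 + 1174.75 − 305 − 161 = 1386.0227 kcal/day.

1386 kcal/day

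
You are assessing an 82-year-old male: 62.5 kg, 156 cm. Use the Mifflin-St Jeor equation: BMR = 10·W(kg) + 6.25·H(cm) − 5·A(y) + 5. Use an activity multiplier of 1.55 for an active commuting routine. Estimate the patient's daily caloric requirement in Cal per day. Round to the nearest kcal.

Mifflin-St Jeor (male): BMR = 10(62.5) + 6.25(156) − 5(82) + 5 = 625 + 975 − 410 + 5 = 1195 kcal/day.
TEE = BMR × activity factor = 1195 × 1.55 = 1852.25 kcal/day.

1852 Cal per day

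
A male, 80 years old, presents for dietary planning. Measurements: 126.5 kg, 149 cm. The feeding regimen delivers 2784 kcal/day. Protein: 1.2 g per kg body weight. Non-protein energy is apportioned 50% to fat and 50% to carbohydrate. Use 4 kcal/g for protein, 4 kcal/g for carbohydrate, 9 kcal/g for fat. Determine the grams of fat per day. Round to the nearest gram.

121 g/day

Protein = 1.2 × 126.5 = 151.8 g → 151.8 × 4 = 607.2 kcal.
Non-protein calories = 2784 − 607.2 = 2176.8 kcal.
Fat: 50% × 2176.8 = 1088.4 kcal; carbohydrate: 1088.4 kcal.
Fat: 1088.4 kcal ÷ 9 kcal/g = 120.9333 g.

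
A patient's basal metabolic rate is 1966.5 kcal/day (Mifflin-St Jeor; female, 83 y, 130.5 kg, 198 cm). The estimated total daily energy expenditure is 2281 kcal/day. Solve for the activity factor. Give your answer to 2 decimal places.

1.16

Activity factor = TEE ÷ BMR = 2281 ÷ 1966.5 = 1.16.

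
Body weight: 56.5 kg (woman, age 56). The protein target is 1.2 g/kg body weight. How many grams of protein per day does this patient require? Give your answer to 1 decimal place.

67.8 g/day

Protein = 1.2 g/kg × 56.5 kg = 67.8 g/day.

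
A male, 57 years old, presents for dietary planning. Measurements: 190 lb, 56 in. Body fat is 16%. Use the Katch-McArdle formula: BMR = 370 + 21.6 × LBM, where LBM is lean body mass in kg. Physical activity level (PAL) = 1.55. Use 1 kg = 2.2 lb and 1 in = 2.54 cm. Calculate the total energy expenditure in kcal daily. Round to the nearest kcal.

Convert to metric: weight = 190 ÷ 2.2 = 86.3636 kg; height = 56 × 2.54 = 142.24 cm.
LBM = 86.3636 × (1 − 0.16) = 72.5455 kg. Katch-McArdle: BMR = 370 + 21.6 × 72.5455 = 1936.9818 kcal/day.
TEE = BMR × activity factor = 1936.9818 × 1.55 = 3002.3218 kcal/day.

3002 kcal daily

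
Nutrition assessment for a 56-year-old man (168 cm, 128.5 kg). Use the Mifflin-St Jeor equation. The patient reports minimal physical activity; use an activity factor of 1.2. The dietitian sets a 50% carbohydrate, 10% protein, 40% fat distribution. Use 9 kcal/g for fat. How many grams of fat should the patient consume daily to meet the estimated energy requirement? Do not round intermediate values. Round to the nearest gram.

110 g/day

Mifflin-St Jeor (male): BMR = 10(128.5) + 6.25(168) − 5(56) + 5 = 1285 + 1050 − 280 + 5 = 2060 kcal/day.
TEE = 2060 × 1.2 = 2472 kcal/day.
Fat energy = 40% × 2472 = 988.8 kcal.
Fat = 988.8 ÷ 9 kcal/g = 109.8667 g.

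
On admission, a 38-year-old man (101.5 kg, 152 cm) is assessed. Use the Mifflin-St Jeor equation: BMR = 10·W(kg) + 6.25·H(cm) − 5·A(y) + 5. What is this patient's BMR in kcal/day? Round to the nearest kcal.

1780 kcal/day

Mifflin-St Jeor (male): BMR = 10(101.5) + 6.25(152) − 5(38) + 5 = 1015 + 950 − 190 + 5 = 1780 kcal/day.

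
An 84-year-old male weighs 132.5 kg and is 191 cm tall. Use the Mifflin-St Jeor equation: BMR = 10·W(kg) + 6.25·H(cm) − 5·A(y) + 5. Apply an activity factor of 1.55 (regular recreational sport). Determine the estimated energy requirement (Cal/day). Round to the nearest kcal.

3261 Cal/day

Mifflin-St Jeor (male): BMR = 10(132.5) + 6.25(191) − 5(84) + 5 = 1325 + 1193.75 − 420 + 5 = 2103.75 kcal/day.
TEE = BMR × activity factor = 2103.75 × 1.55 = 3260.8125 kcal/day.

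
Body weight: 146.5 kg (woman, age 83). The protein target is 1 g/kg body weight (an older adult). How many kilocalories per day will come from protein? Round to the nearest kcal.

586 kcal/day

Protein = 1 g/kg × 146.5 kg = 146.5 g/day.
Protein energy = 146.5 g × 4 kcal/g = 586 kcal/day.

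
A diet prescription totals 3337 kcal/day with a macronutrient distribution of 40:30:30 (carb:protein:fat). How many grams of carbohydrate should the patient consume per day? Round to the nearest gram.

Carbohydrate energy = 40% × 3337 = 1334.8 kcal.
At 4 kcal/g: 1334.8 ÷ 4 = 333.7 g.

334 g/day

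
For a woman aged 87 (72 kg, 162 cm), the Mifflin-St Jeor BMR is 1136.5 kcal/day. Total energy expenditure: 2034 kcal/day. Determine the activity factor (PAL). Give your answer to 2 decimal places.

1.79

Activity factor = TEE ÷ BMR = 2034 ÷ 1136.5 = 1.79.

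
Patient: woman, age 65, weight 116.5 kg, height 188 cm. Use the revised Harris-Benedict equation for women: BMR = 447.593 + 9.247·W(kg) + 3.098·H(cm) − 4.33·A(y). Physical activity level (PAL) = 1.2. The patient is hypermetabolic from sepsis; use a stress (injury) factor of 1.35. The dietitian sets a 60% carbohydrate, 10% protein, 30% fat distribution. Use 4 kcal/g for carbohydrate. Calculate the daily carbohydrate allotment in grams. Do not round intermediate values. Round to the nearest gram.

444 g/day

Harris-Benedict: BMR = 447.593 + 9.247(116.5) + 3.098(188) − 4.33(65) = 1825.8425 kcal/day.
TEE = 1825.8425 × 1.2 = 2191.011 kcal/day.
With stress factor 1.35: 2191.011 × 1.35 = 2957.8649 kcal/day.
Carbohydrate energy = 60% × 2957.8649 = 1774.7189 kcal.
Carbohydrate = 1774.7189 ÷ 4 kcal/g = 443.6797 g.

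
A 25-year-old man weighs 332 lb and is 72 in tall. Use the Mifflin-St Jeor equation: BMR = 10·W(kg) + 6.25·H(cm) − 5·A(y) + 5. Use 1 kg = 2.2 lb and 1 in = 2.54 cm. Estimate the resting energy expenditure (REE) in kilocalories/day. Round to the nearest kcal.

Convert to metric: weight = 332 ÷ 2.2 = 150.9091 kg; height = 72 × 2.54 = 182.88 cm.
Mifflin-St Jeor (male): BMR = 10(150.9091) + 6.25(182.88) − 5(25) + 5 = 1509.0909 + 1143 − 125 + 5 = 2532.0909 kcal/day.

2532 kilocalories/day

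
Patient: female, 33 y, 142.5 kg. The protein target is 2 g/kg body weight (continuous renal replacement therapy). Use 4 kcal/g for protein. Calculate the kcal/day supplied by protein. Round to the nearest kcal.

Protein = 2 g/kg × 142.5 kg = 285 g/day.
Protein energy = 285 g × 4 kcal/g = 1140 kcal/day.

1140 kcal/day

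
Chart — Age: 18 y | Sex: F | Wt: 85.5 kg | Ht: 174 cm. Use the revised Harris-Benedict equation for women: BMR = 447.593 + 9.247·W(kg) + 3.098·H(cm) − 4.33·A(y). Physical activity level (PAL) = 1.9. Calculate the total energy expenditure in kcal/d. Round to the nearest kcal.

3229 kcal/d

Harris-Benedict: BMR = 447.593 + 9.247(85.5) + 3.098(174) − 4.33(18) = 1699.3235 kcal/day.
TEE = BMR × activity factor = 1699.3235 × 1.9 = 3228.7147 kcal/day.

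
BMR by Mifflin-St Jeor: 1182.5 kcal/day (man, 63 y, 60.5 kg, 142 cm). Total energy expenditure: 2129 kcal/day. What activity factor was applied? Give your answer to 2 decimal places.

Activity factor = TEE ÷ BMR = 2129 ÷ 1182.5 = 1.8.

1.80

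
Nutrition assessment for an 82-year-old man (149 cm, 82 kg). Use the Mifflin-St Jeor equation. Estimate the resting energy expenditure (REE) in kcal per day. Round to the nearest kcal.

Mifflin-St Jeor (male): BMR = 10(82) + 6.25(149) − 5(82) + 5 = 820 + 931.25 − 410 + 5 = 1346.25 kcal/day.

1346 kcal per day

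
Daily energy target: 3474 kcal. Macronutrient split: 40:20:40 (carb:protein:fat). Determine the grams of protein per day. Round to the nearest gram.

Protein energy = 20% × 3474 = 694.8 kcal.
At 4 kcal/g: 694.8 ÷ 4 = 173.7 g.

174 g/day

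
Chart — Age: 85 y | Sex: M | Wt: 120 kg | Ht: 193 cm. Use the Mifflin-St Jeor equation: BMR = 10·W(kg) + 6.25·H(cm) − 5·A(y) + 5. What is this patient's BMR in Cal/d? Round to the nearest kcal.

1986 Cal/d

Mifflin-St Jeor (male): BMR = 10(120) + 6.25(193) − 5(85) + 5 = 1200 + 1206.25 − 425 + 5 = 1986.25 kcal/day.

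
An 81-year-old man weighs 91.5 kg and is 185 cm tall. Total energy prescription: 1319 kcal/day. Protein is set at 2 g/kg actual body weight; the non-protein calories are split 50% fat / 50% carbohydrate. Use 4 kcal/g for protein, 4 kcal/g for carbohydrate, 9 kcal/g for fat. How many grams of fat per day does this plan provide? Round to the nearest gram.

33 g/day

Protein = 2 × 91.5 = 183 g → 183 × 4 = 732 kcal.
Non-protein calories = 1319 − 732 = 587 kcal.
Fat: 50% × 587 = 293.5 kcal; carbohydrate: 293.5 kcal.
Fat: 293.5 kcal ÷ 9 kcal/g = 32.6111 g.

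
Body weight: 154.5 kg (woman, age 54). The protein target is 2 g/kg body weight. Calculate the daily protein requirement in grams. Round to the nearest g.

Protein = 2 g/kg × 154.5 kg = 309 g/day.

309 g/day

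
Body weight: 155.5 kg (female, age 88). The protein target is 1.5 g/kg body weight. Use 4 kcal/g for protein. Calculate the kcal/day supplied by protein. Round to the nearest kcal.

Protein = 1.5 g/kg × 155.5 kg = 233.25 g/day.
Protein energy = 233.25 g × 4 kcal/g = 933 kcal/day.

933 kcal/day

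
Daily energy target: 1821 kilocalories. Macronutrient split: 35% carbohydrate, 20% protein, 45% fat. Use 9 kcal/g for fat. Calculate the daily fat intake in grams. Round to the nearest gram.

Fat energy = 45% × 1821 = 819.45 kcal.
At 9 kcal/g: 819.45 ÷ 9 = 91.05 g.

91 g/day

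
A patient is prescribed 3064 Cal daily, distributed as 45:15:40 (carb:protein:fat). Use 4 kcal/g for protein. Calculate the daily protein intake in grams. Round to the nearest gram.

115 g/day

Protein energy = 15% × 3064 = 459.6 kcal.
At 4 kcal/g: 459.6 ÷ 4 = 114.9 g.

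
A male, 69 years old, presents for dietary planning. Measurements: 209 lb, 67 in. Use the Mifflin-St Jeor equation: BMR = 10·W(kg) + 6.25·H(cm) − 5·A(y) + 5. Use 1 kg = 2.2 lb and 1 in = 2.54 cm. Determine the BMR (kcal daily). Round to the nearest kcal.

1674 kcal daily

Convert to metric: weight = 209 ÷ 2.2 = 95 kg; height = 67 × 2.54 = 170.18 cm.
Mifflin-St Jeor (male): BMR = 10(95) + 6.25(170.18) − 5(69) + 5 = 950 + 1063.625 − 345 + 5 = 1673.625 kcal/day.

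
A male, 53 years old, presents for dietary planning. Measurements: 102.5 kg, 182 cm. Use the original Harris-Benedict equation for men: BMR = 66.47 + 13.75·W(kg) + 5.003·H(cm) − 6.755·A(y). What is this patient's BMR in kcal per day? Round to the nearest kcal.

2028 kcal per day

Harris-Benedict: BMR = 66.47 + 13.75(102.5) + 5.003(182) − 6.755(53) = 2028.376 kcal/day.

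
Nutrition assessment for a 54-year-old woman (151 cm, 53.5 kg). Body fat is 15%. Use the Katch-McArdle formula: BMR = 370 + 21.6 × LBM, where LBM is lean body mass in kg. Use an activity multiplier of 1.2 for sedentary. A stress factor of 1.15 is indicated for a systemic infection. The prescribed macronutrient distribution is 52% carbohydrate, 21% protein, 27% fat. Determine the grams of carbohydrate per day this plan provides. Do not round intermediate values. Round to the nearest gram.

243 g/day

LBM = 53.5 × (1 − 0.15) = 45.475 kg. Katch-McArdle: BMR = 370 + 21.6 × 45.475 = 1352.26 kcal/day.
TEE = 1352.26 × 1.2 = 1622.712 kcal/day.
With stress factor 1.15: 1622.712 × 1.15 = 1866.1188 kcal/day.
Carbohydrate energy = 52% × 1866.1188 = 970.3818 kcal.
Carbohydrate = 970.3818 ÷ 4 kcal/g = 242.5954 g.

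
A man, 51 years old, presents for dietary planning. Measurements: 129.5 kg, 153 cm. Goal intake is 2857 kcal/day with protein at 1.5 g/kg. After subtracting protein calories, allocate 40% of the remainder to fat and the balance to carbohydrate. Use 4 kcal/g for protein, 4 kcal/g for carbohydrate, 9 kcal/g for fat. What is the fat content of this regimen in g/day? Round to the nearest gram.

92 g/day

Protein = 1.5 × 129.5 = 194.25 g → 194.25 × 4 = 777 kcal.
Non-protein calories = 2857 − 777 = 2080 kcal.
Fat: 40% × 2080 = 832 kcal; carbohydrate: 1248 kcal.
Fat: 832 kcal ÷ 9 kcal/g = 92.4444 g.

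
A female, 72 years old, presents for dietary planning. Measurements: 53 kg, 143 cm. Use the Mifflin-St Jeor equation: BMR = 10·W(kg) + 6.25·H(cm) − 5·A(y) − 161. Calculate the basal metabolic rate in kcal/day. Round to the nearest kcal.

903 kcal/day

Mifflin-St Jeor (female): BMR = 10(53) + 6.25(143) − 5(72) − 161 = 530 + 893.75 − 360 − 161 = 902.75 kcal/day.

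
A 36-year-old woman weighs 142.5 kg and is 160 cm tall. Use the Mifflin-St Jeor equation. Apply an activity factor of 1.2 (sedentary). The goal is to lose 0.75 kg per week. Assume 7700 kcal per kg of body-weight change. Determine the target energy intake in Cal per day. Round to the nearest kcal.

1676 Cal per day

Mifflin-St Jeor (female): BMR = 10(142.5) + 6.25(160) − 5(36) − 161 = 1425 + 1000 − 180 − 161 = 2084 kcal/day.
TEE = 2084 × 1.2 = 2500.8 kcal/day.
Required daily deficit = 0.75 × 7700 ÷ 7 = 825 kcal/day.
Target intake = 2500.8 − 825 = 1675.8 kcal/day.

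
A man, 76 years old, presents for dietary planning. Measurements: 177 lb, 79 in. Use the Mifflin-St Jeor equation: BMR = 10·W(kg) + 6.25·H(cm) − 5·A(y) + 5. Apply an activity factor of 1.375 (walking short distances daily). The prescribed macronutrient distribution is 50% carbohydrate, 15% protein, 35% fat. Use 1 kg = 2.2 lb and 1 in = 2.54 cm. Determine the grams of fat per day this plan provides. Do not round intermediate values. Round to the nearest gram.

90 g/day

Convert to metric: weight = 177 ÷ 2.2 = 80.4545 kg; height = 79 × 2.54 = 200.66 cm.
Mifflin-St Jeor (male): BMR = 10(80.4545) + 6.25(200.66) − 5(76) + 5 = 804.5455 + 1254.125 − 380 + 5 = 1683.6705 kcal/day.
TEE = 1683.6705 × 1.375 = 2315.0469 kcal/day.
Fat energy = 35% × 2315.0469 = 810.2664 kcal.
Fat = 810.2664 ÷ 9 kcal/g = 90.0296 g.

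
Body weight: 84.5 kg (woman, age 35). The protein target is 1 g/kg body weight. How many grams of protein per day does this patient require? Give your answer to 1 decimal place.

84.5 g/day

Protein = 1 g/kg × 84.5 kg = 84.5 g/day.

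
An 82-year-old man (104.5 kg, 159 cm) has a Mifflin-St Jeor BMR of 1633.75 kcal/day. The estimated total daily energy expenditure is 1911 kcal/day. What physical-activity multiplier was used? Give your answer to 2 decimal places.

Activity factor = TEE ÷ BMR = 1911 ÷ 1633.75 = 1.17.

1.17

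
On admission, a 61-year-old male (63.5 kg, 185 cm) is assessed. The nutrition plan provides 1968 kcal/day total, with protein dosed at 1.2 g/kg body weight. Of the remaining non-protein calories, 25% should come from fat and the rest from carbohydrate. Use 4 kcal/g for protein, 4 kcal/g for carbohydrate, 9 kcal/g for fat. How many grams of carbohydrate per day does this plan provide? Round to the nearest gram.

312 g/day

Protein = 1.2 × 63.5 = 76.2 g → 76.2 × 4 = 304.8 kcal.
Non-protein calories = 1968 − 304.8 = 1663.2 kcal.
Fat: 25% × 1663.2 = 415.8 kcal; carbohydrate: 1247.4 kcal.
Carbohydrate: 1247.4 kcal ÷ 4 kcal/g = 311.85 g.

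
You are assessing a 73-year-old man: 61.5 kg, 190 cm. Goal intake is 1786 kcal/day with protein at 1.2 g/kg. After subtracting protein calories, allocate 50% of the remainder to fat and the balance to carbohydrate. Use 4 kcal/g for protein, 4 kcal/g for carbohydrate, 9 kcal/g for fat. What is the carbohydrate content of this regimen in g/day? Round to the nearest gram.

186 g/day

Protein = 1.2 × 61.5 = 73.8 g → 73.8 × 4 = 295.2 kcal.
Non-protein calories = 1786 − 295.2 = 1490.8 kcal.
Fat: 50% × 1490.8 = 745.4 kcal; carbohydrate: 745.4 kcal.
Carbohydrate: 745.4 kcal ÷ 4 kcal/g = 186.35 g.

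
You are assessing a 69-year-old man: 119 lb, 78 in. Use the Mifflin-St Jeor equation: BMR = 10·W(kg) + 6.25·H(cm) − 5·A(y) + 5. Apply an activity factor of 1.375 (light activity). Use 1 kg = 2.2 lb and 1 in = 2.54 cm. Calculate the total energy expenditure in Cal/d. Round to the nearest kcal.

Convert to metric: weight = 119 ÷ 2.2 = 54.0909 kg; height = 78 × 2.54 = 198.12 cm.
Mifflin-St Jeor (male): BMR = 10(54.0909) + 6.25(198.12) − 5(69) + 5 = 540.9091 + 1238.25 − 345 + 5 = 1439.1591 kcal/day.
TEE = BMR × activity factor = 1439.1591 × 1.375 = 1978.8438 kcal/day.

1979 Cal/d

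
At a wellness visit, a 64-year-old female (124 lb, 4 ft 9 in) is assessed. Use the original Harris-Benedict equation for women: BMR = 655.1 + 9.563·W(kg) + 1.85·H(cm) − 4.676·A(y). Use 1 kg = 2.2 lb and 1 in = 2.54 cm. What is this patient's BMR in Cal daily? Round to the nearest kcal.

Convert to metric: weight = 124 ÷ 2.2 = 56.3636 kg; height = (4×12 + 9) × 2.54 = 57 × 2.54 = 144.78 cm.
Harris-Benedict: BMR = 655.1 + 9.563(56.3636) + 1.85(144.78) − 4.676(64) = 1162.6845 kcal/day.

1163 Cal daily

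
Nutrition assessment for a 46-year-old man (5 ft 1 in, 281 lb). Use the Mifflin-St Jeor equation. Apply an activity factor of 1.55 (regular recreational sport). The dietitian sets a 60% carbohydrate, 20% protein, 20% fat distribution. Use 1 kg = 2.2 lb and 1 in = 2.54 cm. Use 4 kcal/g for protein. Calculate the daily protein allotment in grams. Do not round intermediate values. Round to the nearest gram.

157 g/day

Convert to metric: weight = 281 ÷ 2.2 = 127.7273 kg; height = (5×12 + 1) × 2.54 = 61 × 2.54 = 154.94 cm.
Mifflin-St Jeor (male): BMR = 10(127.7273) + 6.25(154.94) − 5(46) + 5 = 1277.2727 + 968.375 − 230 + 5 = 2020.6477 kcal/day.
TEE = 2020.6477 × 1.55 = 3132.004 kcal/day.
Protein energy = 20% × 3132.004 = 626.4008 kcal.
Protein = 626.4008 ÷ 4 kcal/g = 156.6002 g.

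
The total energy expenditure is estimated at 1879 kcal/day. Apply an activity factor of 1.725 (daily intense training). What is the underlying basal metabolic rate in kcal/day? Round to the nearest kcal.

BMR = TEE ÷ activity factor = 1879 ÷ 1.725 = 1089.2754 kcal/day.

1089 kcal/day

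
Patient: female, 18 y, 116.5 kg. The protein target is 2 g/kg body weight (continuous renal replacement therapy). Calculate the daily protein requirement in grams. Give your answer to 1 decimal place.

233.0 g/day

Protein = 2 g/kg × 116.5 kg = 233 g/day.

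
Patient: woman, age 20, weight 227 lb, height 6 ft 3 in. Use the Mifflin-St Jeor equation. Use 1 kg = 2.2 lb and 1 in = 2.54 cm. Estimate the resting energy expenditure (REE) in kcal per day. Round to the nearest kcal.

1961 kcal per day

Convert to metric: weight = 227 ÷ 2.2 = 103.1818 kg; height = (6×12 + 3) × 2.54 = 75 × 2.54 = 190.5 cm.
Mifflin-St Jeor (female): BMR = 10(103.1818) + 6.25(190.5) − 5(20) − 161 = 1031.8182 + 1190.625 − 100 − 161 = 1961.4432 kcal/day.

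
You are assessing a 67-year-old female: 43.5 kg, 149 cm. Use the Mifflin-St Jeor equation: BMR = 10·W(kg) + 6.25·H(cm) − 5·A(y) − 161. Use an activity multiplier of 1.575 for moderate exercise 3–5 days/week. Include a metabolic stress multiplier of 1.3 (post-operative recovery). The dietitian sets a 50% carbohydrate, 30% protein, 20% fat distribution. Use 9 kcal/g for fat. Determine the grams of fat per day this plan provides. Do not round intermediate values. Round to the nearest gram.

Mifflin-St Jeor (female): BMR = 10(43.5) + 6.25(149) − 5(67) − 161 = 435 + 931.25 − 335 − 161 = 870.25 kcal/day.
TEE = 870.25 × 1.575 = 1370.6438 kcal/day.
With stress factor 1.3: 1370.6438 × 1.3 = 1781.8369 kcal/day.
Fat energy = 20% × 1781.8369 = 356.3674 kcal.
Fat = 356.3674 ÷ 9 kcal/g = 39.5964 g.

40 g/day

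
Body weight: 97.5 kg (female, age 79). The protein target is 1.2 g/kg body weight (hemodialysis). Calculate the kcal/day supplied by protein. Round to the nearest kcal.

Protein = 1.2 g/kg × 97.5 kg = 117 g/day.
Protein energy = 117 g × 4 kcal/g = 468 kcal/day.

468 kcal/day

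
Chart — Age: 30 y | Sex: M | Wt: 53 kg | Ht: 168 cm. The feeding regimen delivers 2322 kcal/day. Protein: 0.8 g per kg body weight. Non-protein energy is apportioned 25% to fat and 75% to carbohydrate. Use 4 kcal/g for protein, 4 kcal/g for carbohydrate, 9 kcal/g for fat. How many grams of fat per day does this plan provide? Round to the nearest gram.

Protein = 0.8 × 53 = 42.4 g → 42.4 × 4 = 169.6 kcal.
Non-protein calories = 2322 − 169.6 = 2152.4 kcal.
Fat: 25% × 2152.4 = 538.1 kcal; carbohydrate: 1614.3 kcal.
Fat: 538.1 kcal ÷ 9 kcal/g = 59.7889 g.

60 g/day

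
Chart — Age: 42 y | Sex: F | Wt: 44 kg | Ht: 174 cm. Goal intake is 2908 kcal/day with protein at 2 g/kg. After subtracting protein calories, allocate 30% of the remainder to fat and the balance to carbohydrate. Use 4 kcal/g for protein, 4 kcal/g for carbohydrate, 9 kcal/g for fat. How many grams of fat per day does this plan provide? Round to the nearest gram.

Protein = 2 × 44 = 88 g → 88 × 4 = 352 kcal.
Non-protein calories = 2908 − 352 = 2556 kcal.
Fat: 30% × 2556 = 766.8 kcal; carbohydrate: 1789.2 kcal.
Fat: 766.8 kcal ÷ 9 kcal/g = 85.2 g.

85 g/day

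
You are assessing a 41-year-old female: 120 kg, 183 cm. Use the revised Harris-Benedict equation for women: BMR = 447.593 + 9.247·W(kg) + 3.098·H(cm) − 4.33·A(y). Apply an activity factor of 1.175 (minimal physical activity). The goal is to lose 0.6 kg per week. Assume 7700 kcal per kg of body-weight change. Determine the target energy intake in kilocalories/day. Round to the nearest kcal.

1627 kilocalories/day

Harris-Benedict: BMR = 447.593 + 9.247(120) + 3.098(183) − 4.33(41) = 1946.637 kcal/day.
TEE = 1946.637 × 1.175 = 2287.2985 kcal/day.
Required daily deficit = 0.6 × 7700 ÷ 7 = 660 kcal/day.
Target intake = 2287.2985 − 660 = 1627.2985 kcal/day.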